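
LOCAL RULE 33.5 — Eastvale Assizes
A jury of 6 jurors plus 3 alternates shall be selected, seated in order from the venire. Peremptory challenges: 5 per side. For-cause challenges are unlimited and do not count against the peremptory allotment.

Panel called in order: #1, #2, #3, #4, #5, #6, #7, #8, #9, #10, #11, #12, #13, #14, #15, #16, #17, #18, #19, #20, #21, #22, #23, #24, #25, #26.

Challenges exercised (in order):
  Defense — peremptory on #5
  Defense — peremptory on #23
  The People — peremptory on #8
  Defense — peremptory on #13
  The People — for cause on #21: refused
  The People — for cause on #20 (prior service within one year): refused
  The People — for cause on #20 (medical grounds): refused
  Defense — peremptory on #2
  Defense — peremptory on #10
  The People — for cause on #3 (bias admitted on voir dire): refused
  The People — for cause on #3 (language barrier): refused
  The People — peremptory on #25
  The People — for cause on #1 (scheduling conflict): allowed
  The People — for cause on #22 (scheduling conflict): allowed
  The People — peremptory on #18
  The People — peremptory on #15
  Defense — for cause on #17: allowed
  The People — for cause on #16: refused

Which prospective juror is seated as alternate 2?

Removed: #1, #2, #5, #8, #10, #13, #15, #17, #18, #22, #23, #25. (#3, #16, #20, #21 stay — for-cause denied.)
Seating in order: seats 1–6 → #3, #4, #6, #7, #9, #11; alternates → #12, #14, #16.
So alternate 2 is #14.

14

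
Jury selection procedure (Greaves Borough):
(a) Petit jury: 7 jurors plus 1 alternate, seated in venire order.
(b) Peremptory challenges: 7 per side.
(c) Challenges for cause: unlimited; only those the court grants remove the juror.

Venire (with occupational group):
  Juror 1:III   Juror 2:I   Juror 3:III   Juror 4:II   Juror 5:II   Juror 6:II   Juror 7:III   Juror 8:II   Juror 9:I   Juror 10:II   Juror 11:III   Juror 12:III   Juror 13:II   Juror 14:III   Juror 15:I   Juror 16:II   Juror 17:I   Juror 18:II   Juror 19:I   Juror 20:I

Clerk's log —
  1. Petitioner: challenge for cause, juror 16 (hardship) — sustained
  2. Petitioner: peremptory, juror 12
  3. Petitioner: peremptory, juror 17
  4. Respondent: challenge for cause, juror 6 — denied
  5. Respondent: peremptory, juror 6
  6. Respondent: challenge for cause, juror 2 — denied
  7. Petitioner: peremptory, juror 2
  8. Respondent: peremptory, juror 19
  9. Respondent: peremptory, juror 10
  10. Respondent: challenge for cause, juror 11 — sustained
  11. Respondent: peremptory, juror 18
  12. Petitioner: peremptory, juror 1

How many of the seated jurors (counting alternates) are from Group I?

Removed: #1, #2, #6, #10, #11, #12, #16, #17, #18, #19.
Seated (8 incl. alternates): #3, #4, #5, #7, #8, #9, #13, #14.
Of those, in Group I: #9 → 1.

1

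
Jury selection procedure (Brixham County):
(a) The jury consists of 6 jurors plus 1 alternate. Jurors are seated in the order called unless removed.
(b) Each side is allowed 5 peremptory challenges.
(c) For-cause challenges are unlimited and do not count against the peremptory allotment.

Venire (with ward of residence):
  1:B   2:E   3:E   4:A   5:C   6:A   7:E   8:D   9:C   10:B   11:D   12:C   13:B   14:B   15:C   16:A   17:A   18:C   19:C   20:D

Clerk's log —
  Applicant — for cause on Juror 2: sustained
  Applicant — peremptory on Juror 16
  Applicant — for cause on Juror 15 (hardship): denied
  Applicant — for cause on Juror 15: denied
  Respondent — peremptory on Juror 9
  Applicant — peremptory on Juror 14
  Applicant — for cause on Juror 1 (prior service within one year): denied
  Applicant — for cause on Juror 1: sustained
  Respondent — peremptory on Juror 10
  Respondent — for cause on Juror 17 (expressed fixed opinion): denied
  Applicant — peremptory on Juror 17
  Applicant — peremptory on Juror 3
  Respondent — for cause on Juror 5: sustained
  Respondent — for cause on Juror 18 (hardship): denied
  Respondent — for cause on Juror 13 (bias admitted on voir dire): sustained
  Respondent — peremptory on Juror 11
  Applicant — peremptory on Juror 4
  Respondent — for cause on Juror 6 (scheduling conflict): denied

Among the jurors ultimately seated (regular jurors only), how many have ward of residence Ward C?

Removed: #1, #2, #3, #4, #5, #9, #10, #11, #13, #14, #16, #17.
Seated jurors 1–6: #6, #7, #8, #12, #15, #18 (alternates #19 not counted).
Of those, in Ward C: #12, #15, #18 → 3.

3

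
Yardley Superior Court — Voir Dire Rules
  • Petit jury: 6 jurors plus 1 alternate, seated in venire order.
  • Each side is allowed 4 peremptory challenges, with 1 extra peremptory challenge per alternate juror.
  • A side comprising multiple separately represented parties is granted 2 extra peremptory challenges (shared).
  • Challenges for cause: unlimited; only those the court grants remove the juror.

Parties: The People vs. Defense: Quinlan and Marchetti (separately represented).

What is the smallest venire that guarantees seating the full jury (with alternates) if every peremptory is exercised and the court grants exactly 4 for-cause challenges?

Seats to fill: 6 + 1 alternates = 7.
Peremptories — The People: 4 + 1×1 = 5; Defense: 4 + 1×1 + 2 = 7; total 12.
For-cause removals: 4.
Minimum venire: 7 + 12 + 4 = 23.

23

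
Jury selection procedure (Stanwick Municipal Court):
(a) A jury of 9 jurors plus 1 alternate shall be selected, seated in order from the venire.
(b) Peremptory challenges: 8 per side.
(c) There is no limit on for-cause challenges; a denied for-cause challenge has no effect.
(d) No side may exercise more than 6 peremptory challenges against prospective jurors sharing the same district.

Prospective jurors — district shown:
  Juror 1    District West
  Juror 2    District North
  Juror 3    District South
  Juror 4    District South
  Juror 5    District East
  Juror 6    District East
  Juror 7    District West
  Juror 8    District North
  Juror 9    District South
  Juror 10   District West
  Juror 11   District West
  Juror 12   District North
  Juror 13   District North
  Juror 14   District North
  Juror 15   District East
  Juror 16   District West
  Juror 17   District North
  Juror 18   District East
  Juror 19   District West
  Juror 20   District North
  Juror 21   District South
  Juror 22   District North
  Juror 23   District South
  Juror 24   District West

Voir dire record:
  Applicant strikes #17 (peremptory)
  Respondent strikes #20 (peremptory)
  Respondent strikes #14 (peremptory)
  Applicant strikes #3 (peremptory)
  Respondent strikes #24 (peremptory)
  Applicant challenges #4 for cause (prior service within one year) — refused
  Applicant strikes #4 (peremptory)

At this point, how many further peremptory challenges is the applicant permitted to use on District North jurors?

5

Applicant peremptories so far: #17, #3, #4 — 3 of 8 used, 5 left overall.
Against District North: #17 — 1 used; per-district cap 6 leaves 5.
Binding limit: min(5, 5) = 5.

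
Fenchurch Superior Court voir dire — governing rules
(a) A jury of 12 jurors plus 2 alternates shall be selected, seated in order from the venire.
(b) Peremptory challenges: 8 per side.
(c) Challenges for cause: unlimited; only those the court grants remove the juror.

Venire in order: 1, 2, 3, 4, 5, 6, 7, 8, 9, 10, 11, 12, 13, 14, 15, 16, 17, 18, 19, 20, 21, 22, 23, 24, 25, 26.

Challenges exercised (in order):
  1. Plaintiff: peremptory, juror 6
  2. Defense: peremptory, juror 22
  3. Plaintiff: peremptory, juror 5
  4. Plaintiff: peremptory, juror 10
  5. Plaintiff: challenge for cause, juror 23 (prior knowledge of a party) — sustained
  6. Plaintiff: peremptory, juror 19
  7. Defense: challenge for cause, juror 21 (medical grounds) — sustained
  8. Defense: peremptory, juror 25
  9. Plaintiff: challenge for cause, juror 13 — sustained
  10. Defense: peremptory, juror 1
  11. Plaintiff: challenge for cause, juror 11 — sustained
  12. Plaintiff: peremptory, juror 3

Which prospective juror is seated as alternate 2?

Removed: #1, #3, #5, #6, #10, #11, #13, #19, #21, #22, #23, #25.
Seating in order: seats 1–12 → #2, #4, #7, #8, #9, #12, #14, #15, #16, #17, #18, #20; alternates → #24, #26.
So alternate 2 is #26.

26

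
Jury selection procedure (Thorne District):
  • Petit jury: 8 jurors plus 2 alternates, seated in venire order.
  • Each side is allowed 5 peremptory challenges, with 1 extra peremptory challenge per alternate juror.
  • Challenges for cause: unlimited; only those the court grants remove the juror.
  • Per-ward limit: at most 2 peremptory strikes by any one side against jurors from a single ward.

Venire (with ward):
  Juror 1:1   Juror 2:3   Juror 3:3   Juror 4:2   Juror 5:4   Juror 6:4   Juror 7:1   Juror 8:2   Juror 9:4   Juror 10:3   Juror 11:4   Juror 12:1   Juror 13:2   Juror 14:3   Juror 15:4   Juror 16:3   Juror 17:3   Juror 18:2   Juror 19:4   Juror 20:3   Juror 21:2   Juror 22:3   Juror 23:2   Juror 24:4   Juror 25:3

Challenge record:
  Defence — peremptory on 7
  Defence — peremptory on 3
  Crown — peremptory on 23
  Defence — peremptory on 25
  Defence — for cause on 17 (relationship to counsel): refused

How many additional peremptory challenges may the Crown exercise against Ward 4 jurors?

Crown peremptories so far: #23 — 1 of 7 used, 6 left overall.
Against Ward 4: none yet — per-ward cap 2 leaves 2.
Binding limit: min(6, 2) = 2.

2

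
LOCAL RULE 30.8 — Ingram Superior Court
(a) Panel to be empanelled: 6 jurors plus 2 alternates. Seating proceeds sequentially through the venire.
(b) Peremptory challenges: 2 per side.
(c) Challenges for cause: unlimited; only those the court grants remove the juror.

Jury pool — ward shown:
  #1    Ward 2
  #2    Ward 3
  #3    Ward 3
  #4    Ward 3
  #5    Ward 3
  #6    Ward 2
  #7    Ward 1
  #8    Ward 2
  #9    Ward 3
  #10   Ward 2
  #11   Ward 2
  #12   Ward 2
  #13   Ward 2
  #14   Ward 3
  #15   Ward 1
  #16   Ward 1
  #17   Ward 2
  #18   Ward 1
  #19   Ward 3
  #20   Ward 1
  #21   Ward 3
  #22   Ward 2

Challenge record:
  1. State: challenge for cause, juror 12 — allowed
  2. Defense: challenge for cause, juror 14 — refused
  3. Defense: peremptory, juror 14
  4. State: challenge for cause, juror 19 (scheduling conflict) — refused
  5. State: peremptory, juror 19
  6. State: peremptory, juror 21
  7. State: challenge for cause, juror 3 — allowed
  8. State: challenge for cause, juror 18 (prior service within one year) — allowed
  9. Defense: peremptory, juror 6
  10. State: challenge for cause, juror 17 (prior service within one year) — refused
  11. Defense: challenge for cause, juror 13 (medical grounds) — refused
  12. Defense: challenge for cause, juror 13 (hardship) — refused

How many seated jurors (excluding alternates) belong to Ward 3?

3

Removed: #3, #6, #12, #14, #18, #19, #21.
Seated jurors 1–6: #1, #2, #4, #5, #7, #8 (alternates #9, #10 not counted).
Of those, in Ward 3: #2, #4, #5 → 3.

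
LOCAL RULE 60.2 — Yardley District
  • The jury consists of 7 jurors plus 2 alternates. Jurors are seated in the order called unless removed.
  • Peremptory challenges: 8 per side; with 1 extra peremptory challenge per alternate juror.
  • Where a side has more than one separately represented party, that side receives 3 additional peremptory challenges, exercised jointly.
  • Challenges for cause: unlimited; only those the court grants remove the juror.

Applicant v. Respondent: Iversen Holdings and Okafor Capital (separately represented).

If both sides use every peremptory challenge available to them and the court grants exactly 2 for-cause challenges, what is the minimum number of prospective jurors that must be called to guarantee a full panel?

34

Seats to fill: 7 + 2 alternates = 9.
Peremptories — Applicant: 8 + 1×2 = 10; Respondent: 8 + 1×2 + 3 = 13; total 23.
For-cause removals: 2.
Minimum venire: 9 + 23 + 2 = 34.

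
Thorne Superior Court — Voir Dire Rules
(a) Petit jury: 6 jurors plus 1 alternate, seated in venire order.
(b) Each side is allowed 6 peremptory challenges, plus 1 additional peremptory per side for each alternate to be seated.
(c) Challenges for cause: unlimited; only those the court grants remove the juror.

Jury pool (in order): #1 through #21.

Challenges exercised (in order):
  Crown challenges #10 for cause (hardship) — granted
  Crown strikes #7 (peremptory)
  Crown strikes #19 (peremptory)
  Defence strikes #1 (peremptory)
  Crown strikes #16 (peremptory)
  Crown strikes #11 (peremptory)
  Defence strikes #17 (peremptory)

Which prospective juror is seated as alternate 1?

Removed: #1, #7, #10, #11, #16, #17, #19.
Seating in order: seats 1–6 → #2, #3, #4, #5, #6, #8; alternates → #9.
So alternate 1 is #9.

9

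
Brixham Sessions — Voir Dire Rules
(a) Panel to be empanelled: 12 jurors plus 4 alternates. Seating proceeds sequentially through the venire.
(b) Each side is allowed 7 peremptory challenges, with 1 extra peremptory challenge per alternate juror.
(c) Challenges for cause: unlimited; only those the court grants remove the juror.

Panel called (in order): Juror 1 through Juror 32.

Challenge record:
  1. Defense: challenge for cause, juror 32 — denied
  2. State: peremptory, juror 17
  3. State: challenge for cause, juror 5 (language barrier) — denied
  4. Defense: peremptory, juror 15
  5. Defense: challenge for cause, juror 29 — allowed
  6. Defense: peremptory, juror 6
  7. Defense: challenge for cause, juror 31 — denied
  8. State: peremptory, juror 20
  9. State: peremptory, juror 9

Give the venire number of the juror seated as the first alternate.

16

Removed: #6, #9, #15, #17, #20, #29. (#5, #31, #32 stay — for-cause denied.)
Seating in order: seats 1–12 → #1, #2, #3, #4, #5, #7, #8, #10, #11, #12, #13, #14; alternates → #16, #18, #19, #21.
So alternate 1 is #16.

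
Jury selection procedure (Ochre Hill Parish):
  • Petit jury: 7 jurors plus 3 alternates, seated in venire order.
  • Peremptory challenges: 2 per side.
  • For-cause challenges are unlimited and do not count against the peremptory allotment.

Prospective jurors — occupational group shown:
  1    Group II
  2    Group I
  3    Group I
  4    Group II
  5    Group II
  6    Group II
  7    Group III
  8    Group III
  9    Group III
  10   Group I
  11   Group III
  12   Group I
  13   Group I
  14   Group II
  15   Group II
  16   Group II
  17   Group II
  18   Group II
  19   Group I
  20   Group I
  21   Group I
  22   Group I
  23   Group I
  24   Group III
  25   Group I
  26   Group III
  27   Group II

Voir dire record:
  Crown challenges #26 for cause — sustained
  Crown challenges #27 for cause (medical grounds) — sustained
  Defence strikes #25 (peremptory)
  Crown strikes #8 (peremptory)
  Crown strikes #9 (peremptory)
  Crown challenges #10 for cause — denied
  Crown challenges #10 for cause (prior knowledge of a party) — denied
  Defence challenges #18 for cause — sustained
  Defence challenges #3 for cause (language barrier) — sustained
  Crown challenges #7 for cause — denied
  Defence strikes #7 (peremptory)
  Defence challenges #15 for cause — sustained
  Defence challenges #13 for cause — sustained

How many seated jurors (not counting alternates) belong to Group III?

1

Removed: #3, #7, #8, #9, #13, #15, #18, #25, #26, #27.
Seated jurors 1–7: #1, #2, #4, #5, #6, #10, #11 (alternates #12, #14, #16 not counted).
Of those, in Group III: #11 → 1.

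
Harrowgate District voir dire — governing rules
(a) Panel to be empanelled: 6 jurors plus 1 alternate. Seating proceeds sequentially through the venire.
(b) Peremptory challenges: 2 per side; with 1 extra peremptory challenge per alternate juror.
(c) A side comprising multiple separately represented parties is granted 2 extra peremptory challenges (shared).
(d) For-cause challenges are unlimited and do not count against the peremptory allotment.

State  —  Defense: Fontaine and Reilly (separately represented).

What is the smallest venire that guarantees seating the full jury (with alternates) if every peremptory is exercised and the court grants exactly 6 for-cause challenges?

Seats to fill: 6 + 1 alternates = 7.
Peremptories — State: 2 + 1×1 = 3; Defense: 2 + 1×1 + 2 = 5; total 8.
For-cause removals: 6.
Minimum venire: 7 + 8 + 6 = 21.

21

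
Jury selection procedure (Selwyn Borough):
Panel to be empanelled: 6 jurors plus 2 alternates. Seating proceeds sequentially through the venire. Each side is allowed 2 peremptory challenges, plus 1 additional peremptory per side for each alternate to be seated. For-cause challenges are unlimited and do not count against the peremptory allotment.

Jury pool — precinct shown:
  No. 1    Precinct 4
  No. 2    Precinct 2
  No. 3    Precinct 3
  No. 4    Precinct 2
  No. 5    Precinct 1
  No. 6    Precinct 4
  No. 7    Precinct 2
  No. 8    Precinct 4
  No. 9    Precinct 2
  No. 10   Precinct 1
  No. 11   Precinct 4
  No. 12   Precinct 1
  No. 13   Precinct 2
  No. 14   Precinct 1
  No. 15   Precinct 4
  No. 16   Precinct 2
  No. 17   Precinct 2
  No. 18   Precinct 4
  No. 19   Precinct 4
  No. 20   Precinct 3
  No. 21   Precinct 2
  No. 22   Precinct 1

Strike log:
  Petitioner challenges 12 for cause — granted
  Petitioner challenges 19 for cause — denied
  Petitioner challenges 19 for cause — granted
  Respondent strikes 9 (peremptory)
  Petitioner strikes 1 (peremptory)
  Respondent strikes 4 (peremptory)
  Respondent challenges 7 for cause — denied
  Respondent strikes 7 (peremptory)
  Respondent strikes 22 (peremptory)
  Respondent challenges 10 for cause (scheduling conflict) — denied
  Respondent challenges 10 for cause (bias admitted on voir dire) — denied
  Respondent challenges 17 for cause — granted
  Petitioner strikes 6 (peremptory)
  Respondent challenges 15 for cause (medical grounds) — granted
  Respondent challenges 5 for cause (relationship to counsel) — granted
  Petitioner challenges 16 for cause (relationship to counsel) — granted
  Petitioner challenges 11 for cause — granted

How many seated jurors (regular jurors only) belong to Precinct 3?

1

Removed: #1, #4, #5, #6, #7, #9, #11, #12, #15, #16, #17, #19, #22.
Seated jurors 1–6: #2, #3, #8, #10, #13, #14 (alternates #18, #20 not counted).
Of those, in Precinct 3: #3 → 1.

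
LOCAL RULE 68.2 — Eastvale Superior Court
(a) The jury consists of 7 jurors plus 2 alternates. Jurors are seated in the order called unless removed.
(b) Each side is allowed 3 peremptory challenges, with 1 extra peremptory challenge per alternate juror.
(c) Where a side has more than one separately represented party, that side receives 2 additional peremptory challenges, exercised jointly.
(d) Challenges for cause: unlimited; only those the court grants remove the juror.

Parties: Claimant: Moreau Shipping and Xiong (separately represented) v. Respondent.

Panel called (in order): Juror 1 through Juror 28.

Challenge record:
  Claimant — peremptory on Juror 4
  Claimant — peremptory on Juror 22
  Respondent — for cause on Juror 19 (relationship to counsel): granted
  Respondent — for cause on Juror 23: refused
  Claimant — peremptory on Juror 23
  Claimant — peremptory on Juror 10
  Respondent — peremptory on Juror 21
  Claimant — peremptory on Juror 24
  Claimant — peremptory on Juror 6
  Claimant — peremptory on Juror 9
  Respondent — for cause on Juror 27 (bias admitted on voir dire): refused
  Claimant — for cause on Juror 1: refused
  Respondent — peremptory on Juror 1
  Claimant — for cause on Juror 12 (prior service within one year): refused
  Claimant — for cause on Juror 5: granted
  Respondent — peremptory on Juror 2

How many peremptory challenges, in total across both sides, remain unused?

Claimant allotment: 3 base + 1 × 2 alternates + 2 multi-party = 7. Respondent allotment: 3 base + 1 × 2 alternates = 5.
Claimant peremptories used: #4, #22, #23, #10, #24, #6, #9 — 7 (for-cause on #1, #12, #5 don't count).
Respondent peremptories used: #21, #1, #2 — 3 (for-cause on #19, #23, #27 don't count).
Remaining: (7 − 7) + (5 − 3) = 2.

2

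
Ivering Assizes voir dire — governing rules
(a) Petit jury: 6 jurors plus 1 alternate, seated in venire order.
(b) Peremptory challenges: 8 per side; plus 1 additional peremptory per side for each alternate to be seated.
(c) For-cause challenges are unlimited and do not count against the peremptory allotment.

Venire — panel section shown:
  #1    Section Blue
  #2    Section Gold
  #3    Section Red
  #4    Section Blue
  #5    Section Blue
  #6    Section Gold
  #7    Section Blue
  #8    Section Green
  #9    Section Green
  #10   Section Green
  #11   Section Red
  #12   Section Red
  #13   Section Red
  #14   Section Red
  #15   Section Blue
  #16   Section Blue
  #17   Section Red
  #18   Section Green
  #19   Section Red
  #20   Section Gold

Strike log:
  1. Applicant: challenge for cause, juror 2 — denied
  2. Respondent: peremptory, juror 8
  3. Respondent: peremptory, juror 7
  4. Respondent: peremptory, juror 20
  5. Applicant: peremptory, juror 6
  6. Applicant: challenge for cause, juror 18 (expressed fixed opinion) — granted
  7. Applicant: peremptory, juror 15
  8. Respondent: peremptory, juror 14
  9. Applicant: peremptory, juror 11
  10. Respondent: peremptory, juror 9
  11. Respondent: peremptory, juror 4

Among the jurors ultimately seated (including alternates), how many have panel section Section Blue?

Removed: #4, #6, #7, #8, #9, #11, #14, #15, #18, #20.
Seated (7 incl. alternates): #1, #2, #3, #5, #10, #12, #13.
Of those, in Section Blue: #1, #5 → 2.

2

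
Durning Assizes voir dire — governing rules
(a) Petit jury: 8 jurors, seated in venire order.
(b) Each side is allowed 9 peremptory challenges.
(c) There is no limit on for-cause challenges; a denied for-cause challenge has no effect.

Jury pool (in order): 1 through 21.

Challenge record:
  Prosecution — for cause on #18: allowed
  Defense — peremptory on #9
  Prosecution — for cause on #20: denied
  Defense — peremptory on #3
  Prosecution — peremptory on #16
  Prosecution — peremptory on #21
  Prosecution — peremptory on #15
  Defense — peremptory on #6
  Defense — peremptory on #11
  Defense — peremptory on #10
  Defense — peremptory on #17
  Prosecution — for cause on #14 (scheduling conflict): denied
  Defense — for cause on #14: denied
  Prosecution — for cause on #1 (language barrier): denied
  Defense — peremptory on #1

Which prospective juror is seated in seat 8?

14

Removed: #1, #3, #6, #9, #10, #11, #15, #16, #17, #18, #21. (#14, #20 stay — for-cause denied.)
Seating in order: seats 1–8 → #2, #4, #5, #7, #8, #12, #13, #14.
So seat 8 is #14.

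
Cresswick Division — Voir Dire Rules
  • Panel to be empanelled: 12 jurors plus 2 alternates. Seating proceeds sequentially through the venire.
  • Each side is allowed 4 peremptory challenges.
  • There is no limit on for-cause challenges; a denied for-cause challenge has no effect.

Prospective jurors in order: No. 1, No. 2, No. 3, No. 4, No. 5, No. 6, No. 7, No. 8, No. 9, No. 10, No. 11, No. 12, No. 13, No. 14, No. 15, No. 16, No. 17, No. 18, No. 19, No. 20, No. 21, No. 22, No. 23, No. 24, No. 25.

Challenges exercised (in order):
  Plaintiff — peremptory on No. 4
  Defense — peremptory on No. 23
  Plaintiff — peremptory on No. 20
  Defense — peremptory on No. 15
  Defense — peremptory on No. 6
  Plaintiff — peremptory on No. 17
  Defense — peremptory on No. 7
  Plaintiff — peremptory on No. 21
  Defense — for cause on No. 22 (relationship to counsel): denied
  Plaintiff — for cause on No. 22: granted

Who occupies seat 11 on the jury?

Removed: #4, #6, #7, #15, #17, #20, #21, #22, #23.
Filling seats in venire order through position 11: #1, #2, #3, #5, #8, #9, #10, #11, #12, #13, #14.
So seat 11 is #14.

14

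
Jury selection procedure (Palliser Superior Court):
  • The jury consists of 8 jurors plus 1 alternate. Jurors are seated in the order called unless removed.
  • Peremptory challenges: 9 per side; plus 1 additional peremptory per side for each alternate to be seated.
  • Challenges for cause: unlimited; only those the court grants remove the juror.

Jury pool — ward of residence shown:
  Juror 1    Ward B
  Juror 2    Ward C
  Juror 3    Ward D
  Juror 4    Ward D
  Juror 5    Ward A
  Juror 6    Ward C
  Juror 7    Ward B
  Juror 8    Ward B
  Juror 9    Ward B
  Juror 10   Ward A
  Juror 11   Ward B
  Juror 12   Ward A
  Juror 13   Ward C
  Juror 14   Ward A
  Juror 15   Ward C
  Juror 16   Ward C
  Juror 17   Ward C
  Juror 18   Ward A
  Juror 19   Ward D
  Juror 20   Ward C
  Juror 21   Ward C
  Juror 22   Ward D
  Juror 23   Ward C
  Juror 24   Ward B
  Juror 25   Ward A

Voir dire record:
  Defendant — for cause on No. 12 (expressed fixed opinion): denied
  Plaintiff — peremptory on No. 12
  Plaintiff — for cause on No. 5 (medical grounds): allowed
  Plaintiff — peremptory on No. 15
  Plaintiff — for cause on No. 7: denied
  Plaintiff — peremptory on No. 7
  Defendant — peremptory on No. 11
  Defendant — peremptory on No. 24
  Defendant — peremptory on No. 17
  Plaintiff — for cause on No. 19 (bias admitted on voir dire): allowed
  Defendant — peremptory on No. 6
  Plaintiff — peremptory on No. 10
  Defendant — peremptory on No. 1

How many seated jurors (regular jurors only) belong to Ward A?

1

Removed: #1, #5, #6, #7, #10, #11, #12, #15, #17, #19, #24.
Seated jurors 1–8: #2, #3, #4, #8, #9, #13, #14, #16 (alternates #18 not counted).
Of those, in Ward A: #14 → 1.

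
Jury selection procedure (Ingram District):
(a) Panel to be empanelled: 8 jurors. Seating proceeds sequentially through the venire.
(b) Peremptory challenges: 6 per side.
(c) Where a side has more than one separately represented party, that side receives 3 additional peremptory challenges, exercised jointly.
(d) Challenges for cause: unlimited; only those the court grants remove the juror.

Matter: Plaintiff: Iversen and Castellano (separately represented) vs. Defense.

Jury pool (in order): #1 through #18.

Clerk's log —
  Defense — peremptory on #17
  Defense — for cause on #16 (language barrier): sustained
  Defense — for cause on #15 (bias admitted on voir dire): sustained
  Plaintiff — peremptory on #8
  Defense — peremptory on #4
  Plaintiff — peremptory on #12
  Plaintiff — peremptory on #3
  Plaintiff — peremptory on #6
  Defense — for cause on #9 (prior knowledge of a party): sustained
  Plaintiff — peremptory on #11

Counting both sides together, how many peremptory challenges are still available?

8

Plaintiff allotment: 6 base + 3 multi-party = 9. Defense allotment: 6.
Plaintiff peremptories used: #8, #12, #3, #6, #11 — 5.
Defense peremptories used: #17, #4 — 2 (for-cause on #16, #15, #9 don't count).
Remaining: (9 − 5) + (6 − 2) = 8.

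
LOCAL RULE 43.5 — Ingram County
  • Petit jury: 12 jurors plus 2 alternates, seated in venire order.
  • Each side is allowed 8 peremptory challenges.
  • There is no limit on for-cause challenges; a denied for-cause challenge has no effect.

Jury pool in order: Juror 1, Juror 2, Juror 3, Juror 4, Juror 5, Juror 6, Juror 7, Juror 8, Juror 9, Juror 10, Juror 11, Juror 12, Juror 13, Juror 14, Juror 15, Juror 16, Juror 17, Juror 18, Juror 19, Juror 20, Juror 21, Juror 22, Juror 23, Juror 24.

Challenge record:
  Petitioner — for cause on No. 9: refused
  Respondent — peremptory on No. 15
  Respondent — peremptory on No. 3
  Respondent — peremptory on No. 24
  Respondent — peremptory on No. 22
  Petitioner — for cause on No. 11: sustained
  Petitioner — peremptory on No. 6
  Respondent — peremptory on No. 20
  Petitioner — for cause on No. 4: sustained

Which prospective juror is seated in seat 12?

Removed: #3, #4, #6, #11, #15, #20, #22, #24. (#9 stays — for-cause denied.)
Seating in order: seats 1–12 → #1, #2, #5, #7, #8, #9, #10, #12, #13, #14, #16, #17; alternates → #18, #19.
So seat 12 is #17.

17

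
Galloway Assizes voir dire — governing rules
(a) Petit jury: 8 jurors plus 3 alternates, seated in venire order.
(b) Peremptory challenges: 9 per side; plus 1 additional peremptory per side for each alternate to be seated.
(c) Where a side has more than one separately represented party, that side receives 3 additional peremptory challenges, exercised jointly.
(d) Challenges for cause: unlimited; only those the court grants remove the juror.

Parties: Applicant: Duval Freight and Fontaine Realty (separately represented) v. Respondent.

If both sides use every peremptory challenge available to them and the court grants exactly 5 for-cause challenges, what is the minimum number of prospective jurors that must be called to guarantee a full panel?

43

Seats to fill: 8 + 3 alternates = 11.
Peremptories — Applicant: 9 + 1×3 + 3 = 15; Respondent: 9 + 1×3 = 12; total 27.
For-cause removals: 5.
Minimum venire: 11 + 27 + 5 = 43.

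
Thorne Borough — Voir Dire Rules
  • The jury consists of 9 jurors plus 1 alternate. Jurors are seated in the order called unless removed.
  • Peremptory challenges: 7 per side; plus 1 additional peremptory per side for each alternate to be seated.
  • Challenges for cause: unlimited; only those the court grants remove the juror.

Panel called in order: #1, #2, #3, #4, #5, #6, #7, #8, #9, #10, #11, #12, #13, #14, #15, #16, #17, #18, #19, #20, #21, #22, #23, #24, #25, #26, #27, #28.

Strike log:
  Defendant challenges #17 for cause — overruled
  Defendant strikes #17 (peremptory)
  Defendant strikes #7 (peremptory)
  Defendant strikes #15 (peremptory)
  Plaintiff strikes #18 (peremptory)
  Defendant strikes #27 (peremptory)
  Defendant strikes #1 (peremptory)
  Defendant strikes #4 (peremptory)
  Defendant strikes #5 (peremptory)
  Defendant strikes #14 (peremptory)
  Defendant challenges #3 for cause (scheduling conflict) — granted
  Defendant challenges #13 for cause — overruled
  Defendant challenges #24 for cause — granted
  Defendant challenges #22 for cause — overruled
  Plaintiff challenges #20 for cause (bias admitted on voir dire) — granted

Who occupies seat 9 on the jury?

16

Removed: #1, #3, #4, #5, #7, #14, #15, #17, #18, #20, #24, #27. (#13, #22 stay — for-cause denied.)
Seating in order: seats 1–9 → #2, #6, #8, #9, #10, #11, #12, #13, #16; alternates → #19.
So seat 9 is #16.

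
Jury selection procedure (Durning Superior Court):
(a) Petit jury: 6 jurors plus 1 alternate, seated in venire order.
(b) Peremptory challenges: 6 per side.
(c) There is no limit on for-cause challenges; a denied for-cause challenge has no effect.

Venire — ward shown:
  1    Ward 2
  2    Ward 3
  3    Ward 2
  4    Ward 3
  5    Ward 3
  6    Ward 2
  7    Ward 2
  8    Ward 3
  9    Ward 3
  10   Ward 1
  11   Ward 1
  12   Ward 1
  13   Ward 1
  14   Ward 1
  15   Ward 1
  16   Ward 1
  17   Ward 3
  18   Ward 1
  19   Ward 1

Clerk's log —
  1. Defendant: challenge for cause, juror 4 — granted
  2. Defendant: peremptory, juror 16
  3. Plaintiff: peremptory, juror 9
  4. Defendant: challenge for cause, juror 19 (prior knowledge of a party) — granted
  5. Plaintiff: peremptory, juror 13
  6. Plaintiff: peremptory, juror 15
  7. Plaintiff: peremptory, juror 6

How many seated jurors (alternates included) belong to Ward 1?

Removed: #4, #6, #9, #13, #15, #16, #19.
Seated (7 incl. alternates): #1, #2, #3, #5, #7, #8, #10.
Of those, in Ward 1: #10 → 1.

1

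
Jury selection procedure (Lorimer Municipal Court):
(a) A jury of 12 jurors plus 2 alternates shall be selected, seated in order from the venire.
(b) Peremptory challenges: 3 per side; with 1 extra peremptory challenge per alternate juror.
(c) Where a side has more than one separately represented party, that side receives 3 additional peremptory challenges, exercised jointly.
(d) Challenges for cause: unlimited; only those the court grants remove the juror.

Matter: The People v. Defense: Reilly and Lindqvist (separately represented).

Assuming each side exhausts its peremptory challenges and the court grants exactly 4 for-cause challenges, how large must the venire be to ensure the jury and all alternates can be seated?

Seats to fill: 12 + 2 alternates = 14.
Peremptories — The People: 3 + 1×2 = 5; Defense: 3 + 1×2 + 3 = 8; total 13.
For-cause removals: 4.
Minimum venire: 14 + 13 + 4 = 31.

31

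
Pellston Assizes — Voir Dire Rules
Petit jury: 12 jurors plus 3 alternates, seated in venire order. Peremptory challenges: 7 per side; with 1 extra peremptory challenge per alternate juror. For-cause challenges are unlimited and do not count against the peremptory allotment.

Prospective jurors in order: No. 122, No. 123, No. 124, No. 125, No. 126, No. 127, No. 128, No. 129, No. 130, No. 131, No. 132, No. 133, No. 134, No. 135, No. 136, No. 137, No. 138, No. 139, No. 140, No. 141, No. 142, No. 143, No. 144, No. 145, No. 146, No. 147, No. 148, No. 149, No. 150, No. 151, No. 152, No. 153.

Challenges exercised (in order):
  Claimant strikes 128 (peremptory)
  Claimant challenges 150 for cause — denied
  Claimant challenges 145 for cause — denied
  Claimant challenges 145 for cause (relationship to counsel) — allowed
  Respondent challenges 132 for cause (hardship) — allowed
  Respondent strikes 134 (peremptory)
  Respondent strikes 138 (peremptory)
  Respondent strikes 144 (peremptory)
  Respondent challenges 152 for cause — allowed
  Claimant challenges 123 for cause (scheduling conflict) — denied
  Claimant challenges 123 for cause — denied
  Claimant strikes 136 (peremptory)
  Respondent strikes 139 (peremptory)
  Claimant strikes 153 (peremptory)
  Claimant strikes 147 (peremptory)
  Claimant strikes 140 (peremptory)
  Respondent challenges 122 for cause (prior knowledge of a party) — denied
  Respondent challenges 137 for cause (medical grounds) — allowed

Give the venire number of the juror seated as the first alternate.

142

Removed: #128, #132, #134, #136, #137, #138, #139, #140, #144, #145, #147, #152, #153. (#122, #123, #150 stay — for-cause denied.)
Filling seats in venire order through position 13: #122, #123, #124, #125, #126, #127, #129, #130, #131, #133, #135, #141, #142.
So alternate 1 is #142.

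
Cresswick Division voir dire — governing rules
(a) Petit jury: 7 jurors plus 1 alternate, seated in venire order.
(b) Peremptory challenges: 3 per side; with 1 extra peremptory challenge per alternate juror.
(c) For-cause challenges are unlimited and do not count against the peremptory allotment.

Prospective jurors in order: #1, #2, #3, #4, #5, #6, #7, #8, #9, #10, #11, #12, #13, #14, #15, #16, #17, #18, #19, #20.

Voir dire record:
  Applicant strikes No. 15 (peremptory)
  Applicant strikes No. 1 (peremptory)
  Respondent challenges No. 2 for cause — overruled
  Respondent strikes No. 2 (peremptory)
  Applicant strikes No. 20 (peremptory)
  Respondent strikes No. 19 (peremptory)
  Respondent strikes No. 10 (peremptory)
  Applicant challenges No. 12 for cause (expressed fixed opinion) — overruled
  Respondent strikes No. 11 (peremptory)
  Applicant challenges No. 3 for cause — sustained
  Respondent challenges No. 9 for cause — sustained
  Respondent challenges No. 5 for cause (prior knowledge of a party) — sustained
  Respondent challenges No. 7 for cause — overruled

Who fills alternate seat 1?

16

Removed: #1, #2, #3, #5, #9, #10, #11, #15, #19, #20. (#7, #12 stay — for-cause denied.)
Seating in order: seats 1–7 → #4, #6, #7, #8, #12, #13, #14; alternates → #16.
So alternate 1 is #16.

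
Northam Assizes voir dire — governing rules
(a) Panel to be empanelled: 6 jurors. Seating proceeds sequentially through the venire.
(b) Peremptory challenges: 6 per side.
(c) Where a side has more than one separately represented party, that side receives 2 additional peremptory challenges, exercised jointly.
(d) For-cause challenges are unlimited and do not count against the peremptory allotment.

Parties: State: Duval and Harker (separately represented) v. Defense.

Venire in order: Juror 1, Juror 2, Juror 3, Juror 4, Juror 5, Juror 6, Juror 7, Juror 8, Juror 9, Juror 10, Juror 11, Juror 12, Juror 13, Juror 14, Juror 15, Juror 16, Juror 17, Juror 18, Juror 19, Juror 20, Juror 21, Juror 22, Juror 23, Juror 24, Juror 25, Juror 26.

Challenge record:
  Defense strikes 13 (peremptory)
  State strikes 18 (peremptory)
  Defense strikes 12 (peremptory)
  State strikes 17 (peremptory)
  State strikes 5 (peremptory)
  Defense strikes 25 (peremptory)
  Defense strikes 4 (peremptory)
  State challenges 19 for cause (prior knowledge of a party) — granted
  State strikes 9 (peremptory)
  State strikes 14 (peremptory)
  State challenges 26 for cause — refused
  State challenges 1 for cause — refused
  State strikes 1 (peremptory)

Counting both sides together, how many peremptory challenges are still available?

4

State allotment: 6 base + 2 multi-party = 8. Defense allotment: 6.
State peremptories used: #18, #17, #5, #9, #14, #1 — 6 (for-cause on #19, #26, #1 don't count).
Defense peremptories used: #13, #12, #25, #4 — 4.
Remaining: (8 − 6) + (6 − 4) = 4.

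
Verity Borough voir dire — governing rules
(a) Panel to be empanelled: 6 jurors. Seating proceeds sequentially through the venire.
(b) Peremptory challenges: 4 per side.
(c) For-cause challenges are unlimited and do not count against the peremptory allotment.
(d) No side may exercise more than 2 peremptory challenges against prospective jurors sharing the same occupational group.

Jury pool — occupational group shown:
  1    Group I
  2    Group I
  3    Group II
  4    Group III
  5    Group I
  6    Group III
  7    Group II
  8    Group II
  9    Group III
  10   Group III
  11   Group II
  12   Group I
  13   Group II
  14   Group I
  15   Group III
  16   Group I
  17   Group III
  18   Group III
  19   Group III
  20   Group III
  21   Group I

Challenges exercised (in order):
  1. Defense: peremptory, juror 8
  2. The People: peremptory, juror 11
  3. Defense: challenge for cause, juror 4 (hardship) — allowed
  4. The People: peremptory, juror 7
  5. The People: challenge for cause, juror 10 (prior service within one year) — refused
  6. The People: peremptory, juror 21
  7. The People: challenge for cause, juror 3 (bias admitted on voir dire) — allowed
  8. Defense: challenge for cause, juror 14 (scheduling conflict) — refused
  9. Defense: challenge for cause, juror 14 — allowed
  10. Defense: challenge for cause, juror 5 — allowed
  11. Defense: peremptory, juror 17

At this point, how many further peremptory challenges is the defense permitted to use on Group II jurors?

Defense peremptories so far: #8, #17 — 2 of 4 used, 2 left overall.
Against Group II: #8 — 1 used; per-group cap 2 leaves 1.
Binding limit: min(2, 1) = 1.

1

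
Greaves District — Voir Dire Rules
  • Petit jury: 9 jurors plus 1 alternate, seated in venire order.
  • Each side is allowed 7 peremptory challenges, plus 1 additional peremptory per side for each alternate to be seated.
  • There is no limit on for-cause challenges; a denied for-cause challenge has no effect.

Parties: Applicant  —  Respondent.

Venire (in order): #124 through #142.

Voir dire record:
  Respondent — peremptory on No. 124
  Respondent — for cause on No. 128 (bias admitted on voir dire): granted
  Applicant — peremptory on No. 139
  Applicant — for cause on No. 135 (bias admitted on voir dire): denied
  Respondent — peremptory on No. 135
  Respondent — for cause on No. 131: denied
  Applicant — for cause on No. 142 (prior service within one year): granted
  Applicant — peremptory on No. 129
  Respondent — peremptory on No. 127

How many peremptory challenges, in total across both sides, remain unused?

Applicant allotment: 7 base + 1 × 1 alternate = 8. Respondent allotment: 7 base + 1 × 1 alternate = 8.
Applicant peremptories used: #139, #129 — 2 (for-cause on #135, #142 don't count).
Respondent peremptories used: #124, #135, #127 — 3 (for-cause on #128, #131 don't count).
Remaining: (8 − 2) + (8 − 3) = 11.

11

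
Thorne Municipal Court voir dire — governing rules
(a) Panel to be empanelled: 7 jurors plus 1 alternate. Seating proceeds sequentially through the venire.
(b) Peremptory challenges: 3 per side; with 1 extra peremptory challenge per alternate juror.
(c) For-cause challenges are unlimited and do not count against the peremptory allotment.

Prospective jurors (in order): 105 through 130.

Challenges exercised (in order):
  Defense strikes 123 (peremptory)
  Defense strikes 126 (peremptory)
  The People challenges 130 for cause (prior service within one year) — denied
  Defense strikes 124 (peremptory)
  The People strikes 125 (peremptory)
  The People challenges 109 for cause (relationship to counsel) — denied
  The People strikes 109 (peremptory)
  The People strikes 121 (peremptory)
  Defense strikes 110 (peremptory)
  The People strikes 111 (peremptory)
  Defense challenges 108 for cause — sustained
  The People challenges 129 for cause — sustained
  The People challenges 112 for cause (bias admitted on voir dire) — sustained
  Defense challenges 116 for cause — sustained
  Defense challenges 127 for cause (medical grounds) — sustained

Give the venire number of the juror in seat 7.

Removed: #108, #109, #110, #111, #112, #116, #121, #123, #124, #125, #126, #127, #129. (#130 stays — for-cause denied.)
Filling seats in venire order through position 7: #105, #106, #107, #113, #114, #115, #117.
So seat 7 is #117.

117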